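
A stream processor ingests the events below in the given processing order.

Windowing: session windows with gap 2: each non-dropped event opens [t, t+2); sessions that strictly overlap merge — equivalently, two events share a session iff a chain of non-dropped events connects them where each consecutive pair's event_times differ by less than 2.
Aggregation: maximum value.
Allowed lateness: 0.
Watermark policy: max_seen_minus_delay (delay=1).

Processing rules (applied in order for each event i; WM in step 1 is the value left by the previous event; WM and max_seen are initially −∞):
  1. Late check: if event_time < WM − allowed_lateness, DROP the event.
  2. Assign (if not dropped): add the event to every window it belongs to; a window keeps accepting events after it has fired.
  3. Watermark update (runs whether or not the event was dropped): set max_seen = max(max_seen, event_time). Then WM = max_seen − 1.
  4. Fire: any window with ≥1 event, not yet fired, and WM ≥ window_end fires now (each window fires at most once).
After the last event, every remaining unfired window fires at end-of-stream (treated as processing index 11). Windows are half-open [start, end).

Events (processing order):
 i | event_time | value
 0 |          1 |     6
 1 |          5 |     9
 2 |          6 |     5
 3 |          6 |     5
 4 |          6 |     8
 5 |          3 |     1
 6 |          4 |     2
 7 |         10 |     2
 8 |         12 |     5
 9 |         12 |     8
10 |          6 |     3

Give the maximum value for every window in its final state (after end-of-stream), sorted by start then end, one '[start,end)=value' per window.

[1,3)=6 [5,8)=9 [10,12)=2 [12,14)=8

i=0 t=1 v=6: → [1,3); WM=0
i=1 t=5 v=9: → [5,7); WM=4
i=2 t=6 v=5: → [5,8); WM=5
i=3 t=6 v=5: → [5,8); WM=5
i=4 t=6 v=8: → [5,8); WM=5
i=5 t=3 v=1: DROP (t<5-0); WM=5
i=6 t=4 v=2: DROP (t<5-0); WM=5
i=7 t=10 v=2: → [10,12); WM=9
i=8 t=12 v=5: → [12,14); WM=11
i=9 t=12 v=8: → [12,14); WM=11
i=10 t=6 v=3: DROP (t<11-0); WM=11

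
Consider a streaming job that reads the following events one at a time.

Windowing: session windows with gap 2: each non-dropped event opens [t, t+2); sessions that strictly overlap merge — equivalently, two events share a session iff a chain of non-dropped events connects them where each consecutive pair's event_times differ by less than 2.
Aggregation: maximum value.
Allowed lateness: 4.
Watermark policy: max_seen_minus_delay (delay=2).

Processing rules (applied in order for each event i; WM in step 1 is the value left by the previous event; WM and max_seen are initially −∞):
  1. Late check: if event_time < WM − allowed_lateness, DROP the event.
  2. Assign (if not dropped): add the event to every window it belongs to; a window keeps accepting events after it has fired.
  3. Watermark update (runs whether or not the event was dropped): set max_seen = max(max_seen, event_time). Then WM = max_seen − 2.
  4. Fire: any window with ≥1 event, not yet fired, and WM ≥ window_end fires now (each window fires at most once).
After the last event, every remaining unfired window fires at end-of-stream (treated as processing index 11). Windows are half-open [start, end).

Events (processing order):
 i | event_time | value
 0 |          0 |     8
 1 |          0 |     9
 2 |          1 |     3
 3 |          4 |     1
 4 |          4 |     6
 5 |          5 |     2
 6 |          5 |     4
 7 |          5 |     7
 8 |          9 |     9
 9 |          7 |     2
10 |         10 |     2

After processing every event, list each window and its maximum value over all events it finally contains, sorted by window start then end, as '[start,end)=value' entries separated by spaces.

i=0 t=0 v=8: → [0,2); WM=-2
i=1 t=0 v=9: → [0,2); WM=-2
i=2 t=1 v=3: → [0,3); WM=-1
i=3 t=4 v=1: → [4,6); WM=2
i=4 t=4 v=6: → [4,6); WM=2
i=5 t=5 v=2: → [4,7); WM=3
i=6 t=5 v=4: → [4,7); WM=3
i=7 t=5 v=7: → [4,7); WM=3
i=8 t=9 v=9: → [9,11); WM=7
i=9 t=7 v=2: → [7,9); WM=7
i=10 t=10 v=2: → [9,12); WM=8

[0,3)=9 [4,7)=7 [7,9)=2 [9,12)=9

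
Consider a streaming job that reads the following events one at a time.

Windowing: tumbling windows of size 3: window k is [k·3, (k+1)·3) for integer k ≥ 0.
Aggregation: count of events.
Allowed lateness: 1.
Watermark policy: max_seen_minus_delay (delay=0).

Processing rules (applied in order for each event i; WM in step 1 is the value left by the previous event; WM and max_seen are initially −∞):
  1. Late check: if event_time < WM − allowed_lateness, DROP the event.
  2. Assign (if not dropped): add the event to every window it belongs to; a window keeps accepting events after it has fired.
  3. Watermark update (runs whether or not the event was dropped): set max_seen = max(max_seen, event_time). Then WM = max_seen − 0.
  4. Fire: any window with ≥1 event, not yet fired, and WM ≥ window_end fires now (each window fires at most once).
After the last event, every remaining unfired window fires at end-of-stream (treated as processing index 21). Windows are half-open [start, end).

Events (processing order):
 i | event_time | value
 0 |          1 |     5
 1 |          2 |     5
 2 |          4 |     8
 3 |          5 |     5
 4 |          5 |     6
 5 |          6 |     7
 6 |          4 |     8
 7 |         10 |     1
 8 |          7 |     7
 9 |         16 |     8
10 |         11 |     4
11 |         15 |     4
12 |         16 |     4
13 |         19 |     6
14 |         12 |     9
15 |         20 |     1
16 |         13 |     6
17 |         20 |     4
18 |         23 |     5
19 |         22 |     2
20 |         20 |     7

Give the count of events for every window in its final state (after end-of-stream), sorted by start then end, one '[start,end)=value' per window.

i=0 t=1 v=5: → [0,3); WM=1
i=1 t=2 v=5: → [0,3); WM=2
i=2 t=4 v=8: → [3,6); WM=4; [0,3) fires=2
i=3 t=5 v=5: → [3,6); WM=5
i=4 t=5 v=6: → [3,6); WM=5
i=5 t=6 v=7: → [6,9); WM=6; [3,6) fires=3
i=6 t=4 v=8: DROP (t<6-1); WM=6
i=7 t=10 v=1: → [9,12); WM=10; [6,9) fires=1
i=8 t=7 v=7: DROP (t<10-1); WM=10
i=9 t=16 v=8: → [15,18); WM=16; [9,12) fires=1
i=10 t=11 v=4: DROP (t<16-1); WM=16
i=11 t=15 v=4: → [15,18); WM=16
i=12 t=16 v=4: → [15,18); WM=16
i=13 t=19 v=6: → [18,21); WM=19; [15,18) fires=3
i=14 t=12 v=9: DROP (t<19-1); WM=19
i=15 t=20 v=1: → [18,21); WM=20
i=16 t=13 v=6: DROP (t<20-1); WM=20
i=17 t=20 v=4: → [18,21); WM=20
i=18 t=23 v=5: → [21,24); WM=23; [18,21) fires=3
i=19 t=22 v=2: → [21,24); WM=23
i=20 t=20 v=7: DROP (t<23-1); WM=23

[0,3)=2 [3,6)=3 [6,9)=1 [9,12)=1 [15,18)=3 [18,21)=3 [21,24)=2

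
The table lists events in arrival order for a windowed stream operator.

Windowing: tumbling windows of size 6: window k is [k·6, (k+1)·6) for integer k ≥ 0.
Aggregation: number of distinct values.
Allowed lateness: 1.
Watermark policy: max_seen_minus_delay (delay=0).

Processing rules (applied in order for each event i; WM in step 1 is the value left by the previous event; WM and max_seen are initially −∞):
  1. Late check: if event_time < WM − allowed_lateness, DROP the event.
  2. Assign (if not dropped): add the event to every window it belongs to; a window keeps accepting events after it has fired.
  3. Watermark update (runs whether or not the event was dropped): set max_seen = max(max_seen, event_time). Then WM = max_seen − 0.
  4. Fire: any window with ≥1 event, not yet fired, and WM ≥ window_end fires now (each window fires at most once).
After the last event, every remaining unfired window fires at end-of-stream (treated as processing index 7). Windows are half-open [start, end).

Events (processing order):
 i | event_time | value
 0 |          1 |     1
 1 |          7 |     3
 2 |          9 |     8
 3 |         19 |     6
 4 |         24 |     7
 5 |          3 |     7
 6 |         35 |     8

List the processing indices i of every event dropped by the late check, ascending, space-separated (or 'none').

5

i=0 t=1 v=1: → [0,6); WM=1
i=1 t=7 v=3: → [6,12); WM=7; [0,6) fires=1
i=2 t=9 v=8: → [6,12); WM=9
i=3 t=19 v=6: → [18,24); WM=19; [6,12) fires=2
i=4 t=24 v=7: → [24,30); WM=24; [18,24) fires=1
i=5 t=3 v=7: DROP (t<24-1); WM=24
i=6 t=35 v=8: → [30,36); WM=35; [24,30) fires=1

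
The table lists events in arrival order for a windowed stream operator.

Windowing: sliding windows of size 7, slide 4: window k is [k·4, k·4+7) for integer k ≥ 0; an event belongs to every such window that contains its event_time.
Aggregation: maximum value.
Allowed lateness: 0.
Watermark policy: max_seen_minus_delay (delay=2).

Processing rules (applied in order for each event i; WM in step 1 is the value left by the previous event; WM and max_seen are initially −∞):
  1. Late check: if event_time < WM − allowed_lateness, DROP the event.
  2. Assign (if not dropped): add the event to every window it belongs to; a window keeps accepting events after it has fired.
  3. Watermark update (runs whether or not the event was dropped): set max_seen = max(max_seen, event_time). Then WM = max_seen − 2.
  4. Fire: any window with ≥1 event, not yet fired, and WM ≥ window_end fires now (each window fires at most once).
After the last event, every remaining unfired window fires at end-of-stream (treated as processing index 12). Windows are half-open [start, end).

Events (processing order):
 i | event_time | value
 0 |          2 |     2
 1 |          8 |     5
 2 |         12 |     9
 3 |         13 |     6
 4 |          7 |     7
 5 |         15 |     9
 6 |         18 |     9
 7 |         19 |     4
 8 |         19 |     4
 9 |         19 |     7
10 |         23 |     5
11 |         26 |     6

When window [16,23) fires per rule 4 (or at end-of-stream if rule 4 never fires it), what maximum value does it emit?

9

i=0 t=2 v=2: → [0,7); WM=0
i=1 t=8 v=5: → [8,15),[4,11); WM=6
i=2 t=12 v=9: → [12,19),[8,15); WM=10; [0,7) fires=2
i=3 t=13 v=6: → [12,19),[8,15); WM=11; [4,11) fires=5
i=4 t=7 v=7: DROP (t<11-0); WM=11
i=5 t=15 v=9: → [12,19); WM=13
i=6 t=18 v=9: → [16,23),[12,19); WM=16; [8,15) fires=9
i=7 t=19 v=4: → [16,23); WM=17
i=8 t=19 v=4: → [16,23); WM=17
i=9 t=19 v=7: → [16,23); WM=17
i=10 t=23 v=5: → [20,27); WM=21; [12,19) fires=9
i=11 t=26 v=6: → [24,31),[20,27); WM=24; [16,23) fires=9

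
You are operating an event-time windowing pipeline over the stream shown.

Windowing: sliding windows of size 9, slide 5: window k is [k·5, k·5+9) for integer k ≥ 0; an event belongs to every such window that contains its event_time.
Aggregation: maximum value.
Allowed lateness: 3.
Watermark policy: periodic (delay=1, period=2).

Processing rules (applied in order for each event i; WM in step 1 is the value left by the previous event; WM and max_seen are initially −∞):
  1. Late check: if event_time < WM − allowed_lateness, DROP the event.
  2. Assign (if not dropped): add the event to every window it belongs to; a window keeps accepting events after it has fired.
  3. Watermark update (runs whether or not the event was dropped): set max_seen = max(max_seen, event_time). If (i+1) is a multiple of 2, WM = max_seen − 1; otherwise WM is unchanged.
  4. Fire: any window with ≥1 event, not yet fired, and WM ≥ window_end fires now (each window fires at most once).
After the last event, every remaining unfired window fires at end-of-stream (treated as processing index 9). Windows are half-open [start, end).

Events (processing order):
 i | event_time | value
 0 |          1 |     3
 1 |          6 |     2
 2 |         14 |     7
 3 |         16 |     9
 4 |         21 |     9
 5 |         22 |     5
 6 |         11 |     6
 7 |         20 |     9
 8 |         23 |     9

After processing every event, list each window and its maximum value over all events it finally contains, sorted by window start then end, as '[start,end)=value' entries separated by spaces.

i=0 t=1 v=3: → [0,9); WM=−∞
i=1 t=6 v=2: → [5,14),[0,9); WM=5
i=2 t=14 v=7: → [10,19); WM=5
i=3 t=16 v=9: → [15,24),[10,19); WM=15; [0,9) fires=3 [5,14) fires=2
i=4 t=21 v=9: → [20,29),[15,24); WM=15
i=5 t=22 v=5: → [20,29),[15,24); WM=21; [10,19) fires=9
i=6 t=11 v=6: DROP (t<21-3); WM=21
i=7 t=20 v=9: → [20,29),[15,24); WM=21
i=8 t=23 v=9: → [20,29),[15,24); WM=21

[0,9)=3 [5,14)=2 [10,19)=9 [15,24)=9 [20,29)=9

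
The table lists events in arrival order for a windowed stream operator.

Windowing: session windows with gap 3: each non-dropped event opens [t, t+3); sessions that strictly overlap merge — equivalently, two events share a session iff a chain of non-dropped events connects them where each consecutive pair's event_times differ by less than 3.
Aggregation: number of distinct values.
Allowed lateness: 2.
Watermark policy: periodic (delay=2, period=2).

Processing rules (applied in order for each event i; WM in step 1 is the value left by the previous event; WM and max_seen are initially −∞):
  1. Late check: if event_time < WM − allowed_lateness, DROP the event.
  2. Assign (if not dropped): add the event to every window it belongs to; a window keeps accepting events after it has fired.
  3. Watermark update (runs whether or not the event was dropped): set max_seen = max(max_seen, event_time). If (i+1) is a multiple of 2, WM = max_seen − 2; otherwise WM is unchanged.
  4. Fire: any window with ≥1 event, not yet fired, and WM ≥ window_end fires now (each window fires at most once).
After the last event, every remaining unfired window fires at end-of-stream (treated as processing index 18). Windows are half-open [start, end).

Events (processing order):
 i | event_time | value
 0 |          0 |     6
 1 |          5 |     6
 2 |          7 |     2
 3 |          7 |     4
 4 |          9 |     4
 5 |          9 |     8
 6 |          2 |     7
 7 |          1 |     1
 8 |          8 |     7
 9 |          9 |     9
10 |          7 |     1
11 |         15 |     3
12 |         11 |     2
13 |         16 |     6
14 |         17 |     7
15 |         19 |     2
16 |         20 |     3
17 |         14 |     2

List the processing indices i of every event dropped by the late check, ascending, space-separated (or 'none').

i=0 t=0 v=6: → [0,3); WM=−∞
i=1 t=5 v=6: → [5,8); WM=3
i=2 t=7 v=2: → [5,10); WM=3
i=3 t=7 v=4: → [5,10); WM=5
i=4 t=9 v=4: → [5,12); WM=5
i=5 t=9 v=8: → [5,12); WM=7
i=6 t=2 v=7: DROP (t<7-2); WM=7
i=7 t=1 v=1: DROP (t<7-2); WM=7
i=8 t=8 v=7: → [5,12); WM=7
i=9 t=9 v=9: → [5,12); WM=7
i=10 t=7 v=1: → [5,12); WM=7
i=11 t=15 v=3: → [15,18); WM=13
i=12 t=11 v=2: → [5,14); WM=13
i=13 t=16 v=6: → [15,19); WM=14
i=14 t=17 v=7: → [15,20); WM=14
i=15 t=19 v=2: → [15,22); WM=17
i=16 t=20 v=3: → [15,23); WM=17
i=17 t=14 v=2: DROP (t<17-2); WM=18

6 7 17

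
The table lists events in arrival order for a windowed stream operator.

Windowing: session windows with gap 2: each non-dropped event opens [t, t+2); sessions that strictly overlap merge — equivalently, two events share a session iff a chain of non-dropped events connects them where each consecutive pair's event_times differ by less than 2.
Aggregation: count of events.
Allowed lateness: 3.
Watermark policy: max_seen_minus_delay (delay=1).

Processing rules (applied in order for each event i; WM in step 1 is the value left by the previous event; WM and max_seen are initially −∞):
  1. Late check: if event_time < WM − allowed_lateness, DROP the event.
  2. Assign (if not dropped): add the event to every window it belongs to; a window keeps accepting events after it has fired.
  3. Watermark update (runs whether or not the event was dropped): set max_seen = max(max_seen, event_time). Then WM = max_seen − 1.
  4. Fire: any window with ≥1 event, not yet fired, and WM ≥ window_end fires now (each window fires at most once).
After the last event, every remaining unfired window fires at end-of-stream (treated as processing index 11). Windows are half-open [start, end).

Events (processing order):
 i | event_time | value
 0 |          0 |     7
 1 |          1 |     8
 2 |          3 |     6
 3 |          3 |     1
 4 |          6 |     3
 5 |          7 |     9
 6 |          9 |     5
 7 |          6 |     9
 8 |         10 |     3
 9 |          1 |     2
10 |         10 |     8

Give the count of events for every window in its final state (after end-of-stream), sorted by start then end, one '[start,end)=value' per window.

[0,3)=2 [3,5)=2 [6,9)=3 [9,12)=3

i=0 t=0 v=7: → [0,2); WM=-1
i=1 t=1 v=8: → [0,3); WM=0
i=2 t=3 v=6: → [3,5); WM=2
i=3 t=3 v=1: → [3,5); WM=2
i=4 t=6 v=3: → [6,8); WM=5
i=5 t=7 v=9: → [6,9); WM=6
i=6 t=9 v=5: → [9,11); WM=8
i=7 t=6 v=9: → [6,9); WM=8
i=8 t=10 v=3: → [9,12); WM=9
i=9 t=1 v=2: DROP (t<9-3); WM=9
i=10 t=10 v=8: → [9,12); WM=9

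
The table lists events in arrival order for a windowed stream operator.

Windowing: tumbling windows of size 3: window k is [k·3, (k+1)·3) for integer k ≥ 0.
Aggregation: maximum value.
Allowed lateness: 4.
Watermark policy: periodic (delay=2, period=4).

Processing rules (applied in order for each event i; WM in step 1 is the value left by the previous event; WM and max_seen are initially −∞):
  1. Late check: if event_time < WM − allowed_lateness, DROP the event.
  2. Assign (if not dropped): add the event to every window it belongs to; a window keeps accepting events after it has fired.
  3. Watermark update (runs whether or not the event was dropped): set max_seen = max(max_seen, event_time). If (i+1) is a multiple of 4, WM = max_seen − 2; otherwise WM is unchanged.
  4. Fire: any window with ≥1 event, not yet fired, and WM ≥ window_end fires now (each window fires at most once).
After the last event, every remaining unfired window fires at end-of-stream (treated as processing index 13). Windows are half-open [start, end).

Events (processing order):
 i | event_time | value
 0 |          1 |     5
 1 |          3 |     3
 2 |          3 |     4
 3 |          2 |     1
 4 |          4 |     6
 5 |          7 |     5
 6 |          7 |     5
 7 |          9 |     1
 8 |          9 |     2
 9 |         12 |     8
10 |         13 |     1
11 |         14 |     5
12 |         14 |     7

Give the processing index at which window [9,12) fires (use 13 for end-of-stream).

11

i=0 t=1 v=5: → [0,3); WM=−∞
i=1 t=3 v=3: → [3,6); WM=−∞
i=2 t=3 v=4: → [3,6); WM=−∞
i=3 t=2 v=1: → [0,3); WM=1
i=4 t=4 v=6: → [3,6); WM=1
i=5 t=7 v=5: → [6,9); WM=1
i=6 t=7 v=5: → [6,9); WM=1
i=7 t=9 v=1: → [9,12); WM=7; [0,3) fires=5 [3,6) fires=6
i=8 t=9 v=2: → [9,12); WM=7
i=9 t=12 v=8: → [12,15); WM=7
i=10 t=13 v=1: → [12,15); WM=7
i=11 t=14 v=5: → [12,15); WM=12; [6,9) fires=5 [9,12) fires=2
i=12 t=14 v=7: → [12,15); WM=12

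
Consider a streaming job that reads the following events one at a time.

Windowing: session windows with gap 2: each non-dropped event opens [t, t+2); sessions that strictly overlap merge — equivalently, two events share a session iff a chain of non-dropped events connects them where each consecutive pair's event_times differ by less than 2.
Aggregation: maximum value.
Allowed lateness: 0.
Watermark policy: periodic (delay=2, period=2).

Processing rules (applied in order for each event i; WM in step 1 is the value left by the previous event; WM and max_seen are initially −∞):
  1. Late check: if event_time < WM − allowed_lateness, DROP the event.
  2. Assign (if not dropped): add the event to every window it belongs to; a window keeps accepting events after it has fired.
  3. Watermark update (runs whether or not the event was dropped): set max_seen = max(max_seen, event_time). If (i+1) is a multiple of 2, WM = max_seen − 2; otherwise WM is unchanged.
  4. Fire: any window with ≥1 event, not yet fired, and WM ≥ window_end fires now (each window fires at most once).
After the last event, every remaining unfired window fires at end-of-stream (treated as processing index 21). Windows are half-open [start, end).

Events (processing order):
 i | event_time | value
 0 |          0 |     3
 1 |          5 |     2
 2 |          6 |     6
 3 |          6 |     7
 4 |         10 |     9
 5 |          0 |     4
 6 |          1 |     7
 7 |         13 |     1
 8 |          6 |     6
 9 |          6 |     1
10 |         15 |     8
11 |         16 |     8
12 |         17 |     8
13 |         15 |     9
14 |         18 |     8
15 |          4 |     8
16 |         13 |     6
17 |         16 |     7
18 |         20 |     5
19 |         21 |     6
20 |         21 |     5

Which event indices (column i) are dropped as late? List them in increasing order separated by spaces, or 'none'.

5 6 8 9 15 16

i=0 t=0 v=3: → [0,2); WM=−∞
i=1 t=5 v=2: → [5,7); WM=3
i=2 t=6 v=6: → [5,8); WM=3
i=3 t=6 v=7: → [5,8); WM=4
i=4 t=10 v=9: → [10,12); WM=4
i=5 t=0 v=4: DROP (t<4-0); WM=8
i=6 t=1 v=7: DROP (t<8-0); WM=8
i=7 t=13 v=1: → [13,15); WM=11
i=8 t=6 v=6: DROP (t<11-0); WM=11
i=9 t=6 v=1: DROP (t<11-0); WM=11
i=10 t=15 v=8: → [15,17); WM=11
i=11 t=16 v=8: → [15,18); WM=14
i=12 t=17 v=8: → [15,19); WM=14
i=13 t=15 v=9: → [15,19); WM=15
i=14 t=18 v=8: → [15,20); WM=15
i=15 t=4 v=8: DROP (t<15-0); WM=16
i=16 t=13 v=6: DROP (t<16-0); WM=16
i=17 t=16 v=7: → [15,20); WM=16
i=18 t=20 v=5: → [20,22); WM=16
i=19 t=21 v=6: → [20,23); WM=19
i=20 t=21 v=5: → [20,23); WM=19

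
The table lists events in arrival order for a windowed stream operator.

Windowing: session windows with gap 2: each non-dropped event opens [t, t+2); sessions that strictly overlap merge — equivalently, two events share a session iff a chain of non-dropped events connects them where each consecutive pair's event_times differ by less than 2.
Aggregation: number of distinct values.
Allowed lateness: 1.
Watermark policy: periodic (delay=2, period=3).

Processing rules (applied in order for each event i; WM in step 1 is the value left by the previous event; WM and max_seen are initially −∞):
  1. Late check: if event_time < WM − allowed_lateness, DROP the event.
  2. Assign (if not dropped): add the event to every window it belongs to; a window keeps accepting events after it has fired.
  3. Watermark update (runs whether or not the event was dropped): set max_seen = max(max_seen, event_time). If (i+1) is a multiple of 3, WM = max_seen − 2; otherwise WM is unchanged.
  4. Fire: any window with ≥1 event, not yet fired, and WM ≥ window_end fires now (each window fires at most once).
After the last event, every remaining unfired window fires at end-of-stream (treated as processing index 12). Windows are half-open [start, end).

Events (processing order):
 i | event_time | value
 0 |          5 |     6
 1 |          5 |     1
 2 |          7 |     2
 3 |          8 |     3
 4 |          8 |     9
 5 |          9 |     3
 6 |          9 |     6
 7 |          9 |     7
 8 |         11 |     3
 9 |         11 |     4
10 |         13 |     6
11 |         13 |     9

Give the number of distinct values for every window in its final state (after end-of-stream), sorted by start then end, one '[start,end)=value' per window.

[5,7)=2 [7,11)=5 [11,13)=2 [13,15)=2

i=0 t=5 v=6: → [5,7); WM=−∞
i=1 t=5 v=1: → [5,7); WM=−∞
i=2 t=7 v=2: → [7,9); WM=5
i=3 t=8 v=3: → [7,10); WM=5
i=4 t=8 v=9: → [7,10); WM=5
i=5 t=9 v=3: → [7,11); WM=7
i=6 t=9 v=6: → [7,11); WM=7
i=7 t=9 v=7: → [7,11); WM=7
i=8 t=11 v=3: → [11,13); WM=9
i=9 t=11 v=4: → [11,13); WM=9
i=10 t=13 v=6: → [13,15); WM=9
i=11 t=13 v=9: → [13,15); WM=11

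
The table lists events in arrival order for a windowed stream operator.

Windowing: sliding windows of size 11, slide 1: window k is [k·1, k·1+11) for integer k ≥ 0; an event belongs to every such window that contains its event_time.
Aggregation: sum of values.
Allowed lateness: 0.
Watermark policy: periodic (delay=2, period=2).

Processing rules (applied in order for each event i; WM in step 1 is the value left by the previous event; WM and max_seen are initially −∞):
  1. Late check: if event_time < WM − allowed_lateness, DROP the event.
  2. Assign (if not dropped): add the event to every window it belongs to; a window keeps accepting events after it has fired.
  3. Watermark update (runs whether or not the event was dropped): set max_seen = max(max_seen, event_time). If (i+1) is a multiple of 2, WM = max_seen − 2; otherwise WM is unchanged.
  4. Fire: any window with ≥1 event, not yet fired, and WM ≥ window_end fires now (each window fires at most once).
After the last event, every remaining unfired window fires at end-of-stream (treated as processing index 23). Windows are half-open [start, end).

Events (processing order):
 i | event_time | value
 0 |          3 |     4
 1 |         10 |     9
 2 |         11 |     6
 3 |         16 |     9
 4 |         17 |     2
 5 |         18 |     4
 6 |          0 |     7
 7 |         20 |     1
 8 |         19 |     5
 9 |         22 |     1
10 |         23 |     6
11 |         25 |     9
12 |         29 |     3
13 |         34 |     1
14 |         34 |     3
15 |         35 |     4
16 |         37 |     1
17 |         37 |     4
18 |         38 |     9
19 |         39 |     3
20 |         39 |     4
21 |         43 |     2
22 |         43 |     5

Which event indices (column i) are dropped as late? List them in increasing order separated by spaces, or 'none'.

6

i=0 t=3 v=4: → [3,14),[2,13),[1,12),[0,11); WM=−∞
i=1 t=10 v=9: → [10,21),[9,20),[8,19),[7,18),[6,17),[5,16),[4,15),[3,14),[2,13),[1,12),[0,11); WM=8
i=2 t=11 v=6: → [11,22),[10,21),[9,20),[8,19),[7,18),[6,17),[5,16),[4,15),[3,14),[2,13),[1,12); WM=8
i=3 t=16 v=9: → [16,27),[15,26),[14,25),[13,24),[12,23),[11,22),[10,21),[9,20),[8,19),[7,18),[6,17); WM=14; [0,11) fires=13 [1,12) fires=19 [2,13) fires=19 [3,14) fires=19
i=4 t=17 v=2: → [17,28),[16,27),[15,26),[14,25),[13,24),[12,23),[11,22),[10,21),[9,20),[8,19),[7,18); WM=14
i=5 t=18 v=4: → [18,29),[17,28),[16,27),[15,26),[14,25),[13,24),[12,23),[11,22),[10,21),[9,20),[8,19); WM=16; [4,15) fires=15 [5,16) fires=15
i=6 t=0 v=7: DROP (t<16-0); WM=16
i=7 t=20 v=1: → [20,31),[19,30),[18,29),[17,28),[16,27),[15,26),[14,25),[13,24),[12,23),[11,22),[10,21); WM=18; [6,17) fires=24 [7,18) fires=26
i=8 t=19 v=5: → [19,30),[18,29),[17,28),[16,27),[15,26),[14,25),[13,24),[12,23),[11,22),[10,21),[9,20); WM=18
i=9 t=22 v=1: → [22,33),[21,32),[20,31),[19,30),[18,29),[17,28),[16,27),[15,26),[14,25),[13,24),[12,23); WM=20; [8,19) fires=30 [9,20) fires=35
i=10 t=23 v=6: → [23,34),[22,33),[21,32),[20,31),[19,30),[18,29),[17,28),[16,27),[15,26),[14,25),[13,24); WM=20
i=11 t=25 v=9: → [25,36),[24,35),[23,34),[22,33),[21,32),[20,31),[19,30),[18,29),[17,28),[16,27),[15,26); WM=23; [10,21) fires=36 [11,22) fires=27 [12,23) fires=22
i=12 t=29 v=3: → [29,40),[28,39),[27,38),[26,37),[25,36),[24,35),[23,34),[22,33),[21,32),[20,31),[19,30); WM=23
i=13 t=34 v=1: → [34,45),[33,44),[32,43),[31,42),[30,41),[29,40),[28,39),[27,38),[26,37),[25,36),[24,35); WM=32; [13,24) fires=28 [14,25) fires=28 [15,26) fires=37 [16,27) fires=37 [17,28) fires=28 [18,29) fires=26 [19,30) fires=25 [20,31) fires=20 [21,32) fires=19
i=14 t=34 v=3: → [34,45),[33,44),[32,43),[31,42),[30,41),[29,40),[28,39),[27,38),[26,37),[25,36),[24,35); WM=32
i=15 t=35 v=4: → [35,46),[34,45),[33,44),[32,43),[31,42),[30,41),[29,40),[28,39),[27,38),[26,37),[25,36); WM=33; [22,33) fires=19
i=16 t=37 v=1: → [37,48),[36,47),[35,46),[34,45),[33,44),[32,43),[31,42),[30,41),[29,40),[28,39),[27,38); WM=33
i=17 t=37 v=4: → [37,48),[36,47),[35,46),[34,45),[33,44),[32,43),[31,42),[30,41),[29,40),[28,39),[27,38); WM=35; [23,34) fires=18 [24,35) fires=16
i=18 t=38 v=9: → [38,49),[37,48),[36,47),[35,46),[34,45),[33,44),[32,43),[31,42),[30,41),[29,40),[28,39); WM=35
i=19 t=39 v=3: → [39,50),[38,49),[37,48),[36,47),[35,46),[34,45),[33,44),[32,43),[31,42),[30,41),[29,40); WM=37; [25,36) fires=20 [26,37) fires=11
i=20 t=39 v=4: → [39,50),[38,49),[37,48),[36,47),[35,46),[34,45),[33,44),[32,43),[31,42),[30,41),[29,40); WM=37
i=21 t=43 v=2: → [43,54),[42,53),[41,52),[40,51),[39,50),[38,49),[37,48),[36,47),[35,46),[34,45),[33,44); WM=41; [27,38) fires=16 [28,39) fires=25 [29,40) fires=32 [30,41) fires=29
i=22 t=43 v=5: → [43,54),[42,53),[41,52),[40,51),[39,50),[38,49),[37,48),[36,47),[35,46),[34,45),[33,44); WM=41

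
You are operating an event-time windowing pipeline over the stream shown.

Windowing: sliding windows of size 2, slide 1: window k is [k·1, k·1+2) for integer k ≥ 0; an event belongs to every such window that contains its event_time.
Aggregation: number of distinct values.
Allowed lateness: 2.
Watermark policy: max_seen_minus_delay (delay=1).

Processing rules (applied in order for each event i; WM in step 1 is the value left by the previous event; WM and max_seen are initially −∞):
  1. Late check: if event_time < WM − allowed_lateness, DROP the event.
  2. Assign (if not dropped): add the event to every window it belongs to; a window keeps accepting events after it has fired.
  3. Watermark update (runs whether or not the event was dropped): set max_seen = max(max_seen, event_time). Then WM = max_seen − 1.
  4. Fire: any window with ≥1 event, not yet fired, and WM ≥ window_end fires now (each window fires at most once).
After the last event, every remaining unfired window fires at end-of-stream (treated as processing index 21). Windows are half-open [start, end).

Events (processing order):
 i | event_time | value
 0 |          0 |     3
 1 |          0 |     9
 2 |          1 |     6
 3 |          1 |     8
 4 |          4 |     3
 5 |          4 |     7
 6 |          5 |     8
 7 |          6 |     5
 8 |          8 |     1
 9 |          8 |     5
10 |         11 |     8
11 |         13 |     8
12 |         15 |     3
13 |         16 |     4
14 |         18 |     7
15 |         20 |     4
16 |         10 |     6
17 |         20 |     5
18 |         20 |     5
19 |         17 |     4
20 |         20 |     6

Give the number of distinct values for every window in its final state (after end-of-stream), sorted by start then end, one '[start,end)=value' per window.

i=0 t=0 v=3: → [0,2); WM=-1
i=1 t=0 v=9: → [0,2); WM=-1
i=2 t=1 v=6: → [1,3),[0,2); WM=0
i=3 t=1 v=8: → [1,3),[0,2); WM=0
i=4 t=4 v=3: → [4,6),[3,5); WM=3; [0,2) fires=4 [1,3) fires=2
i=5 t=4 v=7: → [4,6),[3,5); WM=3
i=6 t=5 v=8: → [5,7),[4,6); WM=4
i=7 t=6 v=5: → [6,8),[5,7); WM=5; [3,5) fires=2
i=8 t=8 v=1: → [8,10),[7,9); WM=7; [4,6) fires=3 [5,7) fires=2
i=9 t=8 v=5: → [8,10),[7,9); WM=7
i=10 t=11 v=8: → [11,13),[10,12); WM=10; [6,8) fires=1 [7,9) fires=2 [8,10) fires=2
i=11 t=13 v=8: → [13,15),[12,14); WM=12; [10,12) fires=1
i=12 t=15 v=3: → [15,17),[14,16); WM=14; [11,13) fires=1 [12,14) fires=1
i=13 t=16 v=4: → [16,18),[15,17); WM=15; [13,15) fires=1
i=14 t=18 v=7: → [18,20),[17,19); WM=17; [14,16) fires=1 [15,17) fires=2
i=15 t=20 v=4: → [20,22),[19,21); WM=19; [16,18) fires=1 [17,19) fires=1
i=16 t=10 v=6: DROP (t<19-2); WM=19
i=17 t=20 v=5: → [20,22),[19,21); WM=19
i=18 t=20 v=5: → [20,22),[19,21); WM=19
i=19 t=17 v=4: → [17,19),[16,18); WM=19
i=20 t=20 v=6: → [20,22),[19,21); WM=19

[0,2)=4 [1,3)=2 [3,5)=2 [4,6)=3 [5,7)=2 [6,8)=1 [7,9)=2 [8,10)=2 [10,12)=1 [11,13)=1 [12,14)=1 [13,15)=1 [14,16)=1 [15,17)=2 [16,18)=1 [17,19)=2 [18,20)=1 [19,21)=3 [20,22)=3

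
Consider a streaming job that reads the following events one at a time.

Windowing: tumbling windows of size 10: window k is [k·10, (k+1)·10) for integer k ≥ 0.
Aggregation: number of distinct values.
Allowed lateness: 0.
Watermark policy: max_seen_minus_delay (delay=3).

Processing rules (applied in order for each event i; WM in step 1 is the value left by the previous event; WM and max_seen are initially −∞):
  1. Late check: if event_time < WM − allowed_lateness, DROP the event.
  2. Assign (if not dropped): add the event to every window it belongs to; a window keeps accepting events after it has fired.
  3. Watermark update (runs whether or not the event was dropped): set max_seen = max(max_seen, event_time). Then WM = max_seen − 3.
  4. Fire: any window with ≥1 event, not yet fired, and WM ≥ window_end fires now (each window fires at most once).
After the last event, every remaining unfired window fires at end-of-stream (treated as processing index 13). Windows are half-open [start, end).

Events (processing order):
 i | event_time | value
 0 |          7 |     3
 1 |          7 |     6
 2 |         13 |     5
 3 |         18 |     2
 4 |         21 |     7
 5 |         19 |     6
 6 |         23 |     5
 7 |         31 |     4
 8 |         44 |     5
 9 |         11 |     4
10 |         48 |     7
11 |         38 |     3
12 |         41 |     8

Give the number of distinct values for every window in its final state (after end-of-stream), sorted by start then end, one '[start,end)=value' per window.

i=0 t=7 v=3: → [0,10); WM=4
i=1 t=7 v=6: → [0,10); WM=4
i=2 t=13 v=5: → [10,20); WM=10; [0,10) fires=2
i=3 t=18 v=2: → [10,20); WM=15
i=4 t=21 v=7: → [20,30); WM=18
i=5 t=19 v=6: → [10,20); WM=18
i=6 t=23 v=5: → [20,30); WM=20; [10,20) fires=3
i=7 t=31 v=4: → [30,40); WM=28
i=8 t=44 v=5: → [40,50); WM=41; [20,30) fires=2 [30,40) fires=1
i=9 t=11 v=4: DROP (t<41-0); WM=41
i=10 t=48 v=7: → [40,50); WM=45
i=11 t=38 v=3: DROP (t<45-0); WM=45
i=12 t=41 v=8: DROP (t<45-0); WM=45

[0,10)=2 [10,20)=3 [20,30)=2 [30,40)=1 [40,50)=2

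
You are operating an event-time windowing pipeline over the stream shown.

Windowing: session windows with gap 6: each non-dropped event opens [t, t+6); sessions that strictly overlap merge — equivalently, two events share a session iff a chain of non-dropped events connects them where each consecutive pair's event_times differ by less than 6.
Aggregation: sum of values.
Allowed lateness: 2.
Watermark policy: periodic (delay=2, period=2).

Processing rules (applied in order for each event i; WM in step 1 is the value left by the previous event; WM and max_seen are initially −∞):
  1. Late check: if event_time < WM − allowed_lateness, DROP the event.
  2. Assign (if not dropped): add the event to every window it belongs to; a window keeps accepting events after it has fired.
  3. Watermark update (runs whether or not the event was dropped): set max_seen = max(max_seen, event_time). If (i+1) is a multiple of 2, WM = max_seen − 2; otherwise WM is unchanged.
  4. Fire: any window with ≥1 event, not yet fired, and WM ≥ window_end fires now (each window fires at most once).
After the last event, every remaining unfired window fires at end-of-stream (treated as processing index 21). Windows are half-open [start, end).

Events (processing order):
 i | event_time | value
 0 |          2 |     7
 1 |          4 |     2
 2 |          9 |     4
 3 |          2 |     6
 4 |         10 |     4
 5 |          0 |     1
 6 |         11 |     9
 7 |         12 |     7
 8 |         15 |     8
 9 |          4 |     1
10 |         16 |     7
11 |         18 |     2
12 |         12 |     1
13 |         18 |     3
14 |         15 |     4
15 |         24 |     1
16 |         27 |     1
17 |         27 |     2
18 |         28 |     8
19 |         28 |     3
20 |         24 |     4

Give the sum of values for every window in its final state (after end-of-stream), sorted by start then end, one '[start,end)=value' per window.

[2,24)=63 [24,34)=19

i=0 t=2 v=7: → [2,8); WM=−∞
i=1 t=4 v=2: → [2,10); WM=2
i=2 t=9 v=4: → [2,15); WM=2
i=3 t=2 v=6: → [2,15); WM=7
i=4 t=10 v=4: → [2,16); WM=7
i=5 t=0 v=1: DROP (t<7-2); WM=8
i=6 t=11 v=9: → [2,17); WM=8
i=7 t=12 v=7: → [2,18); WM=10
i=8 t=15 v=8: → [2,21); WM=10
i=9 t=4 v=1: DROP (t<10-2); WM=13
i=10 t=16 v=7: → [2,22); WM=13
i=11 t=18 v=2: → [2,24); WM=16
i=12 t=12 v=1: DROP (t<16-2); WM=16
i=13 t=18 v=3: → [2,24); WM=16
i=14 t=15 v=4: → [2,24); WM=16
i=15 t=24 v=1: → [24,30); WM=22
i=16 t=27 v=1: → [24,33); WM=22
i=17 t=27 v=2: → [24,33); WM=25
i=18 t=28 v=8: → [24,34); WM=25
i=19 t=28 v=3: → [24,34); WM=26
i=20 t=24 v=4: → [24,34); WM=26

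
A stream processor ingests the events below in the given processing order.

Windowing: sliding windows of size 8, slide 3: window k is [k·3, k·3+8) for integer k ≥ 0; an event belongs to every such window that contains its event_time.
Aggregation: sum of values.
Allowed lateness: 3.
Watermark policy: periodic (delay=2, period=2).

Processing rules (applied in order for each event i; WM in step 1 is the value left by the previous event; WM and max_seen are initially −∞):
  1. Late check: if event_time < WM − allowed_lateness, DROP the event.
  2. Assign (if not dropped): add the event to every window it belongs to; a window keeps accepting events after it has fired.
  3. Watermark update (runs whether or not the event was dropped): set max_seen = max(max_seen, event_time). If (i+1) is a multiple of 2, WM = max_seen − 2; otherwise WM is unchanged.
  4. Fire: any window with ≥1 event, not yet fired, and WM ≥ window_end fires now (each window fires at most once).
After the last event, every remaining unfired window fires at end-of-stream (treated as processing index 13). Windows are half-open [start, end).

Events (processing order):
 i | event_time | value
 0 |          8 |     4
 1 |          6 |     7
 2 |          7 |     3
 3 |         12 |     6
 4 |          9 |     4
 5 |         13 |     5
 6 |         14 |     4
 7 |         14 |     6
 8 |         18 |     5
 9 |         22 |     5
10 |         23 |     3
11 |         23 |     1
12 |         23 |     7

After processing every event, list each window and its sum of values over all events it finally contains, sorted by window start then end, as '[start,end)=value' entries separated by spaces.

i=0 t=8 v=4: → [6,14),[3,11); WM=−∞
i=1 t=6 v=7: → [6,14),[3,11),[0,8); WM=6
i=2 t=7 v=3: → [6,14),[3,11),[0,8); WM=6
i=3 t=12 v=6: → [12,20),[9,17),[6,14); WM=10; [0,8) fires=10
i=4 t=9 v=4: → [9,17),[6,14),[3,11); WM=10
i=5 t=13 v=5: → [12,20),[9,17),[6,14); WM=11; [3,11) fires=18
i=6 t=14 v=4: → [12,20),[9,17); WM=11
i=7 t=14 v=6: → [12,20),[9,17); WM=12
i=8 t=18 v=5: → [18,26),[15,23),[12,20); WM=12
i=9 t=22 v=5: → [21,29),[18,26),[15,23); WM=20; [6,14) fires=29 [9,17) fires=25 [12,20) fires=26
i=10 t=23 v=3: → [21,29),[18,26); WM=20
i=11 t=23 v=1: → [21,29),[18,26); WM=21
i=12 t=23 v=7: → [21,29),[18,26); WM=21

[0,8)=10 [3,11)=18 [6,14)=29 [9,17)=25 [12,20)=26 [15,23)=10 [18,26)=21 [21,29)=16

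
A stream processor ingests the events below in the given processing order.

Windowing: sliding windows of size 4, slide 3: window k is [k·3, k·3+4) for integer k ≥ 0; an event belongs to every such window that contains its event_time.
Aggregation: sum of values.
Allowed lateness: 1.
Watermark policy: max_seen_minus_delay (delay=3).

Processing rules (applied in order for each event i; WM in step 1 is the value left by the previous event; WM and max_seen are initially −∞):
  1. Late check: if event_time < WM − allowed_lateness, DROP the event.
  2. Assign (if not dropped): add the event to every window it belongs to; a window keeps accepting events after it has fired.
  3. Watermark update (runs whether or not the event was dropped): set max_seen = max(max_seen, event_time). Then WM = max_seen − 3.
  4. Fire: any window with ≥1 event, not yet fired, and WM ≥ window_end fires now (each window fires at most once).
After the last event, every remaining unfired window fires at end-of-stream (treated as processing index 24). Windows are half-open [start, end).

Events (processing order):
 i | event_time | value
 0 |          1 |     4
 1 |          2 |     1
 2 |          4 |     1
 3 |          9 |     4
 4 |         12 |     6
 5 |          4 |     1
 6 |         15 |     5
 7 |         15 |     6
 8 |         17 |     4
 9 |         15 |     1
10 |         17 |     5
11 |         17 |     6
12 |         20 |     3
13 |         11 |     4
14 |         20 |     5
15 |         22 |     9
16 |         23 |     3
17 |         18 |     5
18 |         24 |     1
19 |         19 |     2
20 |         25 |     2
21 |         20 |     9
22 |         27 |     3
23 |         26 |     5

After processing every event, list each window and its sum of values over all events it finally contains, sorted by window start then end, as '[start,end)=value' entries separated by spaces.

[0,4)=5 [3,7)=1 [6,10)=4 [9,13)=10 [12,16)=18 [15,19)=27 [18,22)=8 [21,25)=13 [24,28)=11 [27,31)=3

i=0 t=1 v=4: → [0,4); WM=-2
i=1 t=2 v=1: → [0,4); WM=-1
i=2 t=4 v=1: → [3,7); WM=1
i=3 t=9 v=4: → [9,13),[6,10); WM=6; [0,4) fires=5
i=4 t=12 v=6: → [12,16),[9,13); WM=9; [3,7) fires=1
i=5 t=4 v=1: DROP (t<9-1); WM=9
i=6 t=15 v=5: → [15,19),[12,16); WM=12; [6,10) fires=4
i=7 t=15 v=6: → [15,19),[12,16); WM=12
i=8 t=17 v=4: → [15,19); WM=14; [9,13) fires=10
i=9 t=15 v=1: → [15,19),[12,16); WM=14
i=10 t=17 v=5: → [15,19); WM=14
i=11 t=17 v=6: → [15,19); WM=14
i=12 t=20 v=3: → [18,22); WM=17; [12,16) fires=18
i=13 t=11 v=4: DROP (t<17-1); WM=17
i=14 t=20 v=5: → [18,22); WM=17
i=15 t=22 v=9: → [21,25); WM=19; [15,19) fires=27
i=16 t=23 v=3: → [21,25); WM=20
i=17 t=18 v=5: DROP (t<20-1); WM=20
i=18 t=24 v=1: → [24,28),[21,25); WM=21
i=19 t=19 v=2: DROP (t<21-1); WM=21
i=20 t=25 v=2: → [24,28); WM=22; [18,22) fires=8
i=21 t=20 v=9: DROP (t<22-1); WM=22
i=22 t=27 v=3: → [27,31),[24,28); WM=24
i=23 t=26 v=5: → [24,28); WM=24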